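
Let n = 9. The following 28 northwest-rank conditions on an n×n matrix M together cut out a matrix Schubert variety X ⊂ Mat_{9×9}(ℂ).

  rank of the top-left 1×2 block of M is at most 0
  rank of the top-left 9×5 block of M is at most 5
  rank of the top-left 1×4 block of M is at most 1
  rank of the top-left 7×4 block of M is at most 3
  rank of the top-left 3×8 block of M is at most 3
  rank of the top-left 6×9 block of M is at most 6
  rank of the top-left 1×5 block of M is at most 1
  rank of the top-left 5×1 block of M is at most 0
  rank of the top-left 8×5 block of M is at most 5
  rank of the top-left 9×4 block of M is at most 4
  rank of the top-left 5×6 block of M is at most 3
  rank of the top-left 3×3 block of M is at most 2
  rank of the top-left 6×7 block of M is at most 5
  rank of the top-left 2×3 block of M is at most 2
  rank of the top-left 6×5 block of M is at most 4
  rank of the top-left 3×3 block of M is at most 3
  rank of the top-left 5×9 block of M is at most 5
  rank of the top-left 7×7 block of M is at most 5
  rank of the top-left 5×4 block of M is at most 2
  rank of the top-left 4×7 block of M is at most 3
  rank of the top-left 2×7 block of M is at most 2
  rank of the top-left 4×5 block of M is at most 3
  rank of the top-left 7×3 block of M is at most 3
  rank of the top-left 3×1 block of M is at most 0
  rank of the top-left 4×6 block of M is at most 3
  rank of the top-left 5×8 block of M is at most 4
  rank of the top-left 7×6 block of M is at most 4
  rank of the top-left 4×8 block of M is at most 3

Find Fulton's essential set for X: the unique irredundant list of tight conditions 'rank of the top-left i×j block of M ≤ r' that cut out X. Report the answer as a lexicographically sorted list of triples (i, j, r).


Computing R[i][j] = min implied NW-rank bound (n=9, 28 conditions):

  R[1]: 0  0  1  1  1  1  1  1  1
  R[2]: 0  1  2  2  2  2  2  2  2
  R[3]: 0  1  2  2  3  3  3  3  3
  R[4]: 0  1  2  2  3  3  3  3  4
  R[5]: 0  1  2  2  3  3  4  4  5
  R[6]: 1  2  3  3  4  4  5  5  6
  R[7]: 1  2  3  3  4  4  5  6  7
  R[8]: 1  2  3  4  5  5  6  7  8
  R[9]: 1  2  3  4  5  6  7  8  9

reading off 1-entries of Δ²R: w = (3, 2, 5, 9, 7, 1, 8, 4, 6).

7 SE-corners of the 15-cell Rothe diagram give Ess(w):

[(1, 2, 0), (4, 8, 3), (5, 1, 0), (5, 4, 2), (5, 6, 3), (7, 4, 3), (7, 6, 4)]


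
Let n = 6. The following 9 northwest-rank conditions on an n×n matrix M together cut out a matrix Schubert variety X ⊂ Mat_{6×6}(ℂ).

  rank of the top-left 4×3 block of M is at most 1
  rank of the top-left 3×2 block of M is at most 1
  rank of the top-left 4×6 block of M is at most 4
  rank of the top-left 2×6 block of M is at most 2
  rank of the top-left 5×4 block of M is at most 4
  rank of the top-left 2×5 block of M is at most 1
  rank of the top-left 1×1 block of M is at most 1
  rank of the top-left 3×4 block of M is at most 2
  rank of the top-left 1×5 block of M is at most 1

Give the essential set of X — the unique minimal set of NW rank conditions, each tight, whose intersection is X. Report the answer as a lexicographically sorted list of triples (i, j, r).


Computing R[i][j] = min implied NW-rank bound (n=6, 9 conditions):

  R[1]: 1 | 1 | 1 | 1 | 1 | 1
  R[2]: 1 | 1 | 1 | 1 | 1 | 2
  R[3]: 1 | 1 | 1 | 2 | 2 | 3
  R[4]: 1 | 1 | 1 | 2 | 3 | 4
  R[5]: 1 | 2 | 2 | 3 | 4 | 5
  R[6]: 1 | 2 | 3 | 4 | 5 | 6

so w = (1, 6, 4, 5, 2, 3).

D(w) has 8 cells with 2 SE-corners; essential set:

[(2, 5, 1), (4, 3, 1)]


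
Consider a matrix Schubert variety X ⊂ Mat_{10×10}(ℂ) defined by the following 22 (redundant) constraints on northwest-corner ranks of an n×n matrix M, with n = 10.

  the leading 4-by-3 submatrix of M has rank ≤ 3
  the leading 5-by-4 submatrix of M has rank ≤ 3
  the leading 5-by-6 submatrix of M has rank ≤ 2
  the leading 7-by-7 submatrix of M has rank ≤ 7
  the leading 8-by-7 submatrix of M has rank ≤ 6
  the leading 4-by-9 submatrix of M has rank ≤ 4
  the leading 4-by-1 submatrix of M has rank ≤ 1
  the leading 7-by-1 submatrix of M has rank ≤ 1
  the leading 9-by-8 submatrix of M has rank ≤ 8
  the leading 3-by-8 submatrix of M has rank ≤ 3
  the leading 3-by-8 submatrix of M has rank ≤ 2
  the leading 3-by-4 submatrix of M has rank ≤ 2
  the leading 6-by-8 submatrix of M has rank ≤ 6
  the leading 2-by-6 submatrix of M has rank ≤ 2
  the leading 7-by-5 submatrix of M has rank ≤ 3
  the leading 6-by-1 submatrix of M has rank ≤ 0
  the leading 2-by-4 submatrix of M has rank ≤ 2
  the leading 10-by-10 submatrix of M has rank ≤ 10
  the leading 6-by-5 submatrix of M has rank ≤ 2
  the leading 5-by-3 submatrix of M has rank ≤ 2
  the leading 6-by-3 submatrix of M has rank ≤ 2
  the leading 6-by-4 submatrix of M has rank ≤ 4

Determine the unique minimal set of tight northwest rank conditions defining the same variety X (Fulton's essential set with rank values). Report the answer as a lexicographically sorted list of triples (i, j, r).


Propagating the 22 rank bounds to every northwest block:

  0, 1, 1, 1, 1, 1, 1, 1, 1, 1
  0, 1, 2, 2, 2, 2, 2, 2, 2, 2
  0, 1, 2, 2, 2, 2, 2, 2, 3, 3
  0, 1, 2, 2, 2, 2, 3, 3, 4, 4
  0, 1, 2, 2, 2, 2, 3, 4, 5, 5
  0, 1, 2, 2, 2, 3, 4, 5, 6, 6
  1, 2, 3, 3, 3, 4, 5, 6, 7, 7
  1, 2, 3, 4, 4, 5, 6, 7, 8, 8
  1, 2, 3, 4, 5, 6, 7, 8, 9, 9
  1, 2, 3, 4, 5, 6, 7, 8, 9, 10

hence w(1..10) = (2, 3, 9, 7, 8, 6, 1, 4, 5, 10).

Fulton essential set (4 of the 19 Rothe cells):

[(3, 8, 2), (5, 6, 2), (6, 1, 0), (6, 5, 2)]


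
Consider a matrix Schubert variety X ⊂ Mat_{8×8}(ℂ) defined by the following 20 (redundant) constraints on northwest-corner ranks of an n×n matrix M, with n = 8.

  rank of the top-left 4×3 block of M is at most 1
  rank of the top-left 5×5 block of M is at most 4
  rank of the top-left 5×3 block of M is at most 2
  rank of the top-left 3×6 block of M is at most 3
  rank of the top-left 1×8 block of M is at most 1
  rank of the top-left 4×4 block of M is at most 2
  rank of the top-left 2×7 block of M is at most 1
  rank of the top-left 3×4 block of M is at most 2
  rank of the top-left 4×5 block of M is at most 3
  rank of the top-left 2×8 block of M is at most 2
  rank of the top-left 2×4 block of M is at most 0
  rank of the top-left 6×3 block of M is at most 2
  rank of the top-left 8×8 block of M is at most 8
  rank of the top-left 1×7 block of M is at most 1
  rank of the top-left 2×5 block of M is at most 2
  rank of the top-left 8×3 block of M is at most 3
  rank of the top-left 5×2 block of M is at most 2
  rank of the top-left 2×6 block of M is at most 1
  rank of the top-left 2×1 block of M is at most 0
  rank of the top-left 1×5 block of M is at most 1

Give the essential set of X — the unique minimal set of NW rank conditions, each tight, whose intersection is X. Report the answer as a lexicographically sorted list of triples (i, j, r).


Propagating the 20 rank bounds to every northwest block:

  i=1: 0 | 0 | 0 | 0 | 1 | 1 | 1 | 1
  i=2: 0 | 0 | 0 | 0 | 1 | 1 | 1 | 2
  i=3: 1 | 1 | 1 | 1 | 2 | 2 | 2 | 3
  i=4: 1 | 1 | 1 | 2 | 3 | 3 | 3 | 4
  i=5: 1 | 2 | 2 | 3 | 4 | 4 | 4 | 5
  i=6: 1 | 2 | 2 | 3 | 4 | 5 | 5 | 6
  i=7: 1 | 2 | 3 | 4 | 5 | 6 | 6 | 7
  i=8: 1 | 2 | 3 | 4 | 5 | 6 | 7 | 8

hence w(1..8) = (5, 8, 1, 4, 2, 6, 3, 7).

4 SE-corners of the 13-cell Rothe diagram give Ess(w):

[(2, 4, 0), (2, 7, 1), (4, 3, 1), (6, 3, 2)]


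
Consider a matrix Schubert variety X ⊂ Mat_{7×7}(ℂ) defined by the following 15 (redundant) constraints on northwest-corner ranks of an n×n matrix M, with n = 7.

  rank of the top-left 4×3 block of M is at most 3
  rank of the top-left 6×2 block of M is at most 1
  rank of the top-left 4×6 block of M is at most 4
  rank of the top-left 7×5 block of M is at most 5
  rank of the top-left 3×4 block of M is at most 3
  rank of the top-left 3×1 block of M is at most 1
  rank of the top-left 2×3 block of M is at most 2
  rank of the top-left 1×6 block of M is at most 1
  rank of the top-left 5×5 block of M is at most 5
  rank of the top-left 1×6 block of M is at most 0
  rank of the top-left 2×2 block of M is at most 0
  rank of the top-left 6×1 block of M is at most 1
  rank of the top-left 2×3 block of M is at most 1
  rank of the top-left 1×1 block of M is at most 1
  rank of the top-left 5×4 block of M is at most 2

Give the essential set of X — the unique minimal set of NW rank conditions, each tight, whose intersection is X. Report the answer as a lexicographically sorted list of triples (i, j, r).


Computing R[i][j] = min implied NW-rank bound (n=7, 15 conditions):

  i=1: 0, 0, 0, 0, 0, 0, 1
  i=2: 0, 0, 1, 1, 1, 1, 2
  i=3: 1, 1, 2, 2, 2, 2, 3
  i=4: 1, 1, 2, 2, 3, 3, 4
  i=5: 1, 1, 2, 2, 3, 4, 5
  i=6: 1, 1, 2, 3, 4, 5, 6
  i=7: 1, 2, 3, 4, 5, 6, 7

giving w = (7, 3, 1, 5, 6, 4, 2) via Δ²R.

|D(w)|=13, |Ess(w)|=4:

[(1, 6, 0), (2, 2, 0), (5, 4, 2), (6, 2, 1)]


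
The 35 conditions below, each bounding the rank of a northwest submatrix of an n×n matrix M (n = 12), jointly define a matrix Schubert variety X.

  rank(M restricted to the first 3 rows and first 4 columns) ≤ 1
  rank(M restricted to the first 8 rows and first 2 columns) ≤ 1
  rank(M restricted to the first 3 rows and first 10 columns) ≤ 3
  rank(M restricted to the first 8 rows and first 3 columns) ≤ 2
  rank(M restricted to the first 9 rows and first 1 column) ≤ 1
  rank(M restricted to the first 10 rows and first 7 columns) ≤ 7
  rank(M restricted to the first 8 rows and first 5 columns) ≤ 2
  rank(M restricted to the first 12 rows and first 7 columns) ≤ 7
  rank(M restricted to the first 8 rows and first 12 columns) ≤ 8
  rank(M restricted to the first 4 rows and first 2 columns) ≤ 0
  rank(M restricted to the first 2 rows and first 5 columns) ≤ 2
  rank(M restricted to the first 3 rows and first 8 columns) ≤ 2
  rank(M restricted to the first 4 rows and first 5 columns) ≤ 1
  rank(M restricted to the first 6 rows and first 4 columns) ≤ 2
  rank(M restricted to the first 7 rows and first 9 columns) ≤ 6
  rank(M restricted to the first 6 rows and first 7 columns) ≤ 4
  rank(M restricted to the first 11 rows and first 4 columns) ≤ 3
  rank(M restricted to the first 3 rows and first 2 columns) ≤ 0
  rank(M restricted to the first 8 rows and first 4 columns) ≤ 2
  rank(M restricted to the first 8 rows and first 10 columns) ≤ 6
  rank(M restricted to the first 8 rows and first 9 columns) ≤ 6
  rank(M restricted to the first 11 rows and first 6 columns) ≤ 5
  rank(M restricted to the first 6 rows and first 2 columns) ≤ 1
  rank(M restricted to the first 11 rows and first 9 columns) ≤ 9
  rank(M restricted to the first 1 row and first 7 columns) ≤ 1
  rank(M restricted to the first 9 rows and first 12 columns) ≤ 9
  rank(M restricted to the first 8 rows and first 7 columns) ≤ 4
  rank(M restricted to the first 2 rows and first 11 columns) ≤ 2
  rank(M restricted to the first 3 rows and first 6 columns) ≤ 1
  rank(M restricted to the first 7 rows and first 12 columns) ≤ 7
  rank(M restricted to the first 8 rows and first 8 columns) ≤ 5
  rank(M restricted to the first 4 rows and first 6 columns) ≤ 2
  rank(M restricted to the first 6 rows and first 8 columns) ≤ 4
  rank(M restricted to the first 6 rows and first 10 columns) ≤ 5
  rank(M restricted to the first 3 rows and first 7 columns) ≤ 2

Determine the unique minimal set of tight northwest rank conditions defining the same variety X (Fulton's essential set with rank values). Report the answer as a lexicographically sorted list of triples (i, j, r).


Recovering R(i,j) via the rank-extension bound from the 35 conditions:

  0, 0, 1, 1, 1, 1, 1, 1, 1, 1, 1, 1
  0, 0, 1, 1, 1, 1, 2, 2, 2, 2, 2, 2
  0, 0, 1, 1, 1, 1, 2, 2, 3, 3, 3, 3
  0, 0, 1, 1, 1, 2, 3, 3, 4, 4, 4, 4
  1, 1, 2, 2, 2, 3, 4, 4, 5, 5, 5, 5
  1, 1, 2, 2, 2, 3, 4, 4, 5, 5, 6, 6
  1, 1, 2, 2, 2, 3, 4, 5, 6, 6, 7, 7
  1, 1, 2, 2, 2, 3, 4, 5, 6, 6, 7, 8
  1, 2, 3, 3, 3, 4, 5, 6, 7, 7, 8, 9
  1, 2, 3, 3, 4, 5, 6, 7, 8, 8, 9, 10
  1, 2, 3, 3, 4, 5, 6, 7, 8, 9, 10, 11
  1, 2, 3, 4, 5, 6, 7, 8, 9, 10, 11, 12

the unique w with this rank table is (3, 7, 9, 6, 1, 11, 8, 12, 2, 5, 10, 4).

10 SE-corners of the 31-cell Rothe diagram give Ess(w):

[(3, 6, 1), (3, 8, 2), (4, 2, 0), (4, 5, 1), (6, 8, 4), (6, 10, 5), (8, 2, 1), (8, 5, 2), (8, 10, 6), (11, 4, 3)]


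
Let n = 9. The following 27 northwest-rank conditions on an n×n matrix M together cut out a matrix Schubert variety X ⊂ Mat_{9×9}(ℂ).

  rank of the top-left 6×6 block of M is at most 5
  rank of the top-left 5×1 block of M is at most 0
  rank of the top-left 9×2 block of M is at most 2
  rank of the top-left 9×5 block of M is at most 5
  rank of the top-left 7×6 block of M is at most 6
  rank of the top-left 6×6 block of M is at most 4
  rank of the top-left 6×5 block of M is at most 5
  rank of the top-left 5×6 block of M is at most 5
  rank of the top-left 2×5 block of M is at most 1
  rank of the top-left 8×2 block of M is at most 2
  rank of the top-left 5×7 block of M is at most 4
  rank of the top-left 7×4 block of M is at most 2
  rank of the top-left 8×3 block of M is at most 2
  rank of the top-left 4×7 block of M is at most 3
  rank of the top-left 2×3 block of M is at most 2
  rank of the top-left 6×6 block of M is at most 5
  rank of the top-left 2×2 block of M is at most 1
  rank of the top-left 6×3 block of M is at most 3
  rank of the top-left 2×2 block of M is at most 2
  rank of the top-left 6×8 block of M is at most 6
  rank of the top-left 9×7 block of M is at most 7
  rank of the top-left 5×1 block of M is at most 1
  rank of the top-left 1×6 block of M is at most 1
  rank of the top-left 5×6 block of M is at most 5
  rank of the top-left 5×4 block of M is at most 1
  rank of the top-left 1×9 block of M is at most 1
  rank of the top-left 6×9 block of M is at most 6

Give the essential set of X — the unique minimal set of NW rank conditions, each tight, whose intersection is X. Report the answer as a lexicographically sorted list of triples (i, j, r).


Computing R[i][j] = min implied NW-rank bound (n=9, 27 conditions):

  R[1]: 0, 1, 1, 1, 1, 1, 1, 1, 1
  R[2]: 0, 1, 1, 1, 1, 2, 2, 2, 2
  R[3]: 0, 1, 1, 1, 2, 3, 3, 3, 3
  R[4]: 0, 1, 1, 1, 2, 3, 3, 4, 4
  R[5]: 0, 1, 1, 1, 2, 3, 4, 5, 5
  R[6]: 1, 2, 2, 2, 3, 4, 5, 6, 6
  R[7]: 1, 2, 2, 2, 3, 4, 5, 6, 7
  R[8]: 1, 2, 2, 3, 4, 5, 6, 7, 8
  R[9]: 1, 2, 3, 4, 5, 6, 7, 8, 9

the unique w with this rank table is (2, 6, 5, 8, 7, 1, 9, 4, 3).

D(w) has 18 cells with 6 SE-corners; essential set:

[(2, 5, 1), (4, 7, 3), (5, 1, 0), (5, 4, 1), (7, 4, 2), (8, 3, 2)]


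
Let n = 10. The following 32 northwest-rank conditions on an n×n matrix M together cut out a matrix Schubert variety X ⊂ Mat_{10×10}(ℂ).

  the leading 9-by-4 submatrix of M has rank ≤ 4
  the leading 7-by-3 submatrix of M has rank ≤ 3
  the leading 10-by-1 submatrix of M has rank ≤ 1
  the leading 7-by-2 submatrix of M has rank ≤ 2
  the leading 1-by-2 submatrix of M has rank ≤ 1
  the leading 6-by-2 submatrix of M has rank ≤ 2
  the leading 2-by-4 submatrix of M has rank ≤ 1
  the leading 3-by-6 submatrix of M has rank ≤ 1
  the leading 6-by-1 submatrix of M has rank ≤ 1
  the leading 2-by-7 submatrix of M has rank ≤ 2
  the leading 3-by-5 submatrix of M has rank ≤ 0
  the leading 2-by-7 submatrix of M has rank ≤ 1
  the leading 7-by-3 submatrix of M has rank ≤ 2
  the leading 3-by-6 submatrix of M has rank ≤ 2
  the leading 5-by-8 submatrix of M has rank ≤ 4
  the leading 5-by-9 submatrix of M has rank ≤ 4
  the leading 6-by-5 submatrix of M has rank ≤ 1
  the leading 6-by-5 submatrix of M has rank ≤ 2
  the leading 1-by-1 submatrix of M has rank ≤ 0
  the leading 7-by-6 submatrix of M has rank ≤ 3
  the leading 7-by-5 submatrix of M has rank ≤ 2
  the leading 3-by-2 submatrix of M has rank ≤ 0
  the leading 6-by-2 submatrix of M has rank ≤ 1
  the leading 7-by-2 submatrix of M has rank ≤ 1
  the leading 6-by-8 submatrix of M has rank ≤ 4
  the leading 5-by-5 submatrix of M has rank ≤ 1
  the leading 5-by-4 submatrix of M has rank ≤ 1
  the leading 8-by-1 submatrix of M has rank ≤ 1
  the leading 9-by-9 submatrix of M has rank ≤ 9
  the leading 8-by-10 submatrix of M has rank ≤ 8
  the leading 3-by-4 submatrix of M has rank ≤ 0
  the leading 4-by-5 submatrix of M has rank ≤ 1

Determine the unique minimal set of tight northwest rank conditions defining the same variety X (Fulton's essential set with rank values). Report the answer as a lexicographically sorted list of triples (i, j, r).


Propagating the 32 rank bounds to every northwest block:

  row 1: 0 | 0 | 0 | 0 | 0 | 1 | 1 | 1 | 1 | 1
  row 2: 0 | 0 | 0 | 0 | 0 | 1 | 1 | 2 | 2 | 2
  row 3: 0 | 0 | 0 | 0 | 0 | 1 | 2 | 3 | 3 | 3
  row 4: 1 | 1 | 1 | 1 | 1 | 2 | 3 | 4 | 4 | 4
  row 5: 1 | 1 | 1 | 1 | 1 | 2 | 3 | 4 | 4 | 5
  row 6: 1 | 1 | 1 | 1 | 1 | 2 | 3 | 4 | 5 | 6
  row 7: 1 | 1 | 2 | 2 | 2 | 3 | 4 | 5 | 6 | 7
  row 8: 1 | 2 | 3 | 3 | 3 | 4 | 5 | 6 | 7 | 8
  row 9: 1 | 2 | 3 | 4 | 4 | 5 | 6 | 7 | 8 | 9
  row 10: 1 | 2 | 3 | 4 | 5 | 6 | 7 | 8 | 9 | 10

hence w(1..10) = (6, 8, 7, 1, 10, 9, 3, 2, 4, 5).

Fulton essential set (5 of the 26 Rothe cells):

[(2, 7, 1), (3, 5, 0), (5, 9, 4), (6, 5, 1), (7, 2, 1)]


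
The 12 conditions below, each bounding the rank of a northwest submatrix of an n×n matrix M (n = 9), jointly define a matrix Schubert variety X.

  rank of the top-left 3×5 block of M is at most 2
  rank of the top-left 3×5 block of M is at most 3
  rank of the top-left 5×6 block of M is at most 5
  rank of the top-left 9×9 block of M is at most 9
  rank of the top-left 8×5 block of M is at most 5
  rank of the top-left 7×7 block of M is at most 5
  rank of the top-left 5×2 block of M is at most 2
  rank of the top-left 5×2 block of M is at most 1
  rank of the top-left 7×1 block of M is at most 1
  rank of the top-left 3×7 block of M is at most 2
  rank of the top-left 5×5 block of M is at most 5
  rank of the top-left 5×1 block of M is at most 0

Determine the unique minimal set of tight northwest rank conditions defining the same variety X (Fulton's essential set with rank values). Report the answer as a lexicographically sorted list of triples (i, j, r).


Reconstructing r_w from the 12 given conditions:

  R[1]: 0, 1, 1, 1, 1, 1, 1, 1, 1
  R[2]: 0, 1, 2, 2, 2, 2, 2, 2, 2
  R[3]: 0, 1, 2, 2, 2, 2, 2, 3, 3
  R[4]: 0, 1, 2, 3, 3, 3, 3, 4, 4
  R[5]: 0, 1, 2, 3, 4, 4, 4, 5, 5
  R[6]: 1, 2, 3, 4, 5, 5, 5, 6, 6
  R[7]: 1, 2, 3, 4, 5, 5, 5, 6, 7
  R[8]: 1, 2, 3, 4, 5, 6, 6, 7, 8
  R[9]: 1, 2, 3, 4, 5, 6, 7, 8, 9

giving w = (2, 3, 8, 4, 5, 1, 9, 6, 7) via Δ²R.

3 SE-corners of the 11-cell Rothe diagram give Ess(w):

[(3, 7, 2), (5, 1, 0), (7, 7, 5)]


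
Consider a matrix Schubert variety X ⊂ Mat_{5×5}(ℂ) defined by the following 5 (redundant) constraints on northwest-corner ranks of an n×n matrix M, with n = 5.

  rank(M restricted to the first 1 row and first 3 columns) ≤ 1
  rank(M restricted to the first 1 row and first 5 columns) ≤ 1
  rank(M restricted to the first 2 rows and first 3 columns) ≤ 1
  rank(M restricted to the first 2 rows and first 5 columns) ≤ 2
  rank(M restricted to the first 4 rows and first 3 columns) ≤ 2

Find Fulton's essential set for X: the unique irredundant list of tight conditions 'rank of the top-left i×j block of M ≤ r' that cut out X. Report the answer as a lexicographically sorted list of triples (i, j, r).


Rank table r_w(5×5) implied by the 5 constraints:

  row 1: 1, 1, 1, 1, 1
  row 2: 1, 1, 1, 2, 2
  row 3: 1, 2, 2, 3, 3
  row 4: 1, 2, 2, 3, 4
  row 5: 1, 2, 3, 4, 5

reading off 1-entries of Δ²R: w = (1, 4, 2, 5, 3).

|D(w)|=3, |Ess(w)|=2:

[(2, 3, 1), (4, 3, 2)]


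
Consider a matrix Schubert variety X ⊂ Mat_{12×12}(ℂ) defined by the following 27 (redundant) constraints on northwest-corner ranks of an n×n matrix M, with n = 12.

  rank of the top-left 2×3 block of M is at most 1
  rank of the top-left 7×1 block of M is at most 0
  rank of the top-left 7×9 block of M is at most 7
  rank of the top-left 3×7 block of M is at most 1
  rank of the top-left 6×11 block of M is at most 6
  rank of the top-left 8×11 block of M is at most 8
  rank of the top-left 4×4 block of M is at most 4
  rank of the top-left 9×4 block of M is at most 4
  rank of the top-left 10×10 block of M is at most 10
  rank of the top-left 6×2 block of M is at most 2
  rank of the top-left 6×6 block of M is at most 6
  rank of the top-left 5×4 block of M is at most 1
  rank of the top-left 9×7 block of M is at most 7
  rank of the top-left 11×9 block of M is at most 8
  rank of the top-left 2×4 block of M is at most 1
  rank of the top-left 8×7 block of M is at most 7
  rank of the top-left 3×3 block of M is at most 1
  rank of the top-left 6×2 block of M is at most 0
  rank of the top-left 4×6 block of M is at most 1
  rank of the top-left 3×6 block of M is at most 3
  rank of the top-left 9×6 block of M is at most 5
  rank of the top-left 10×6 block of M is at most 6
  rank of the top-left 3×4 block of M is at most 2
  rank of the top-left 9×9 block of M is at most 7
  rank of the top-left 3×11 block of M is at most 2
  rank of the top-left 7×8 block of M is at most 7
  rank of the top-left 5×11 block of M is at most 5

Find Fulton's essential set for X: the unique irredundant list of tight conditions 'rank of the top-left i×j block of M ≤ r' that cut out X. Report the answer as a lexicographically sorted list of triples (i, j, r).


Computing R[i][j] = min implied NW-rank bound (n=12, 27 conditions):

  i=1: 0  0  1  1  1  1  1  1  1  1  1  1
  i=2: 0  0  1  1  1  1  1  2  2  2  2  2
  i=3: 0  0  1  1  1  1  1  2  2  2  2  3
  i=4: 0  0  1  1  1  1  2  3  3  3  3  4
  i=5: 0  0  1  1  2  2  3  4  4  4  4  5
  i=6: 0  0  1  2  3  3  4  5  5  5  5  6
  i=7: 0  1  2  3  4  4  5  6  6  6  6  7
  i=8: 1  2  3  4  5  5  6  7  7  7  7  8
  i=9: 1  2  3  4  5  5  6  7  7  8  8  9
  i=10: 1  2  3  4  5  6  7  8  8  9  9  10
  i=11: 1  2  3  4  5  6  7  8  8  9  10  11
  i=12: 1  2  3  4  5  6  7  8  9  10  11  12

second differences of R give the permutation w = (3, 8, 12, 7, 5, 4, 2, 1, 10, 6, 11, 9).

9 SE-corners of the 31-cell Rothe diagram give Ess(w):

[(3, 7, 1), (3, 11, 2), (4, 6, 1), (5, 4, 1), (6, 2, 0), (7, 1, 0), (9, 6, 5), (9, 9, 7), (11, 9, 8)]


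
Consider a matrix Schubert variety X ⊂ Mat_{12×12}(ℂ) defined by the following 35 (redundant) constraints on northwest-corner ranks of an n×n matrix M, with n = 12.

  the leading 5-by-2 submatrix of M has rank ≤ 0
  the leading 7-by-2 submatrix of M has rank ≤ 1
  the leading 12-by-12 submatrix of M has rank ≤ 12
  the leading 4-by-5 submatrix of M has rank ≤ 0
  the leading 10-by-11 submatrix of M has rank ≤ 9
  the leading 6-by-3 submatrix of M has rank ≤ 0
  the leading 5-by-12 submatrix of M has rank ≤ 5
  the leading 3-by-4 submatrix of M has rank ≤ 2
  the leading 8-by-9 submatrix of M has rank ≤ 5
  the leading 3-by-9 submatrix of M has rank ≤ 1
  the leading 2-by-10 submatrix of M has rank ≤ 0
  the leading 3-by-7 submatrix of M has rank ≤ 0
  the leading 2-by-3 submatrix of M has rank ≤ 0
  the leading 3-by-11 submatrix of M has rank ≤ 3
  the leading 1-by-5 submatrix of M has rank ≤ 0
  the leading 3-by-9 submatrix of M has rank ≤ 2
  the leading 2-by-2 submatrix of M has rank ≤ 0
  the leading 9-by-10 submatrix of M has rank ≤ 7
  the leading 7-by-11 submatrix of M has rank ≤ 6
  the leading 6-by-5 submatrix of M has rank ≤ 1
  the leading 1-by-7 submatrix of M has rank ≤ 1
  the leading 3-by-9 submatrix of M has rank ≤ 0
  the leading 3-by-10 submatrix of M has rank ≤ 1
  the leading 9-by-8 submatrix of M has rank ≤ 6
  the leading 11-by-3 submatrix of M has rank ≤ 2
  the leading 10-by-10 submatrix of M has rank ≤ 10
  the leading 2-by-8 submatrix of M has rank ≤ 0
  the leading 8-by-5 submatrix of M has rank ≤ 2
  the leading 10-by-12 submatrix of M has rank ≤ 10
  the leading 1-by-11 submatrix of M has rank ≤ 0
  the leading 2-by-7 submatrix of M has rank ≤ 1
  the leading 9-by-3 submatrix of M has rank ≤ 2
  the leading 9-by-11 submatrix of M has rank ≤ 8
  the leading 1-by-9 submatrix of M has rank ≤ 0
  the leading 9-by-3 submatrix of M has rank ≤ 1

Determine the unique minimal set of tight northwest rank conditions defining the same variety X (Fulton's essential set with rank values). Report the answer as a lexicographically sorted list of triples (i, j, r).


The tightest implied rank at each (i,j), from the 35 conditions:

  row 1: 0, 0, 0, 0, 0, 0, 0, 0, 0, 0, 0, 1
  row 2: 0, 0, 0, 0, 0, 0, 0, 0, 0, 0, 1, 2
  row 3: 0, 0, 0, 0, 0, 0, 0, 0, 0, 1, 2, 3
  row 4: 0, 0, 0, 0, 0, 1, 1, 1, 1, 2, 3, 4
  row 5: 0, 0, 0, 1, 1, 2, 2, 2, 2, 3, 4, 5
  row 6: 0, 0, 0, 1, 1, 2, 3, 3, 3, 4, 5, 6
  row 7: 1, 1, 1, 2, 2, 3, 4, 4, 4, 5, 6, 7
  row 8: 1, 1, 1, 2, 2, 3, 4, 5, 5, 6, 7, 8
  row 9: 1, 1, 1, 2, 3, 4, 5, 6, 6, 7, 8, 9
  row 10: 1, 2, 2, 3, 4, 5, 6, 7, 7, 8, 9, 10
  row 11: 1, 2, 2, 3, 4, 5, 6, 7, 8, 9, 10, 11
  row 12: 1, 2, 3, 4, 5, 6, 7, 8, 9, 10, 11, 12

second differences of R give the permutation w = (12, 11, 10, 6, 4, 7, 1, 8, 5, 2, 9, 3).

9 SE-corners of the 48-cell Rothe diagram give Ess(w):

[(1, 11, 0), (2, 10, 0), (3, 9, 0), (4, 5, 0), (6, 3, 0), (6, 5, 1), (8, 5, 2), (9, 3, 1), (11, 3, 2)]


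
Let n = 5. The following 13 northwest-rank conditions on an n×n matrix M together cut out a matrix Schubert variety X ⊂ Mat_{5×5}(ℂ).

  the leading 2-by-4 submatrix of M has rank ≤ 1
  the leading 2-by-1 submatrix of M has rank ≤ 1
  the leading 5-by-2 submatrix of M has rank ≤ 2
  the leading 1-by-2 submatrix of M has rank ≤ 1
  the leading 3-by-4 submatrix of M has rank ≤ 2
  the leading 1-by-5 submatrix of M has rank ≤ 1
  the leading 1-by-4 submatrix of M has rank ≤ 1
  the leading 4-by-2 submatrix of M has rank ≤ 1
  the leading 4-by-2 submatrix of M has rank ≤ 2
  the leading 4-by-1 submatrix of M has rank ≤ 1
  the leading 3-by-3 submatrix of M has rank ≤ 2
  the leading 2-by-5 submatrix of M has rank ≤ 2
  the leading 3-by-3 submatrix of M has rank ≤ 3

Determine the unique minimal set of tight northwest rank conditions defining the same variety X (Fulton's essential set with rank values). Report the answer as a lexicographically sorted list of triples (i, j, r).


Propagating the 13 rank bounds to every northwest block:

  R[1]: 1 | 1 | 1 | 1 | 1
  R[2]: 1 | 1 | 1 | 1 | 2
  R[3]: 1 | 1 | 2 | 2 | 3
  R[4]: 1 | 1 | 2 | 3 | 4
  R[5]: 1 | 2 | 3 | 4 | 5

hence w(1..5) = (1, 5, 3, 4, 2).

2 SE-corners of the 5-cell Rothe diagram give Ess(w):

[(2, 4, 1), (4, 2, 1)]


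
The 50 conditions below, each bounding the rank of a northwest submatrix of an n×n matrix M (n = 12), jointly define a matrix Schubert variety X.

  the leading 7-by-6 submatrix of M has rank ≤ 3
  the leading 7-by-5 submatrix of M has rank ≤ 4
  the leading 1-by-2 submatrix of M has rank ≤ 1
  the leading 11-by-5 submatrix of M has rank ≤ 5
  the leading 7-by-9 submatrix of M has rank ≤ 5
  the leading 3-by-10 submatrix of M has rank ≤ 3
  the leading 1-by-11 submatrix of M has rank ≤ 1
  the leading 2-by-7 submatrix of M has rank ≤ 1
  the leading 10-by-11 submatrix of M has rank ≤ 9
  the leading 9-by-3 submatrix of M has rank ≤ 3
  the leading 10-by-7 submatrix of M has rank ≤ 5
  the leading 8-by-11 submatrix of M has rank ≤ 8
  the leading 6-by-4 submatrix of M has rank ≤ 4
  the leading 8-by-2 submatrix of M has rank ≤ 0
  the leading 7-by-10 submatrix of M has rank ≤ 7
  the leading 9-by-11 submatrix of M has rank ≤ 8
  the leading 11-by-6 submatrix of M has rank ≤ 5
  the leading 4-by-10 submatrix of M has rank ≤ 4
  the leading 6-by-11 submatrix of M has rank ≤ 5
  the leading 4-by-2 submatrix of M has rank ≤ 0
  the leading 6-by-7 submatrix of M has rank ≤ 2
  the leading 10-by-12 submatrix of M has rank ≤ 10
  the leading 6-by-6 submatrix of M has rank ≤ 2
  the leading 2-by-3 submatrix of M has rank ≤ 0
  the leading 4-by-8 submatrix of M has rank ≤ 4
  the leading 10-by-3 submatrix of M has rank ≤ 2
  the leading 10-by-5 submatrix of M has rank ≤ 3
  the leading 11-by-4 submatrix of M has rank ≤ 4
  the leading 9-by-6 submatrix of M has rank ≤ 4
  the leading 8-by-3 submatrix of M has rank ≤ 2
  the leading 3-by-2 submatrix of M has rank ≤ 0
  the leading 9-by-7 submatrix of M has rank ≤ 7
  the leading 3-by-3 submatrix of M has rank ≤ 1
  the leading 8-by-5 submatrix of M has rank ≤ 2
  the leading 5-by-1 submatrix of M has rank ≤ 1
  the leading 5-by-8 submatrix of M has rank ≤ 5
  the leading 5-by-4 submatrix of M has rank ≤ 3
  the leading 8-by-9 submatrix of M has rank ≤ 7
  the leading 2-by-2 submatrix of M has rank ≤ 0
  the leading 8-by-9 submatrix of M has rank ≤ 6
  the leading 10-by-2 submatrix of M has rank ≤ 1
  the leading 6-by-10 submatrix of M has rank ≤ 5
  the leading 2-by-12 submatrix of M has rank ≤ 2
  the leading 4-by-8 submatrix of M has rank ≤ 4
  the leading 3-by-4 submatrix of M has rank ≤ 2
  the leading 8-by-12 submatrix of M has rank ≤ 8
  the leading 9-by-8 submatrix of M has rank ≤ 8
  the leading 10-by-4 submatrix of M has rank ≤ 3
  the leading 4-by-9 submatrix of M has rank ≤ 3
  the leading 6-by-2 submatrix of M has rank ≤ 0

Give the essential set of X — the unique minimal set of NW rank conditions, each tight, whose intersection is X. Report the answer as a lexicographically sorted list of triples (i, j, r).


Rank table r_w(12×12) implied by the 50 constraints:

  row 1: 0 | 0 | 0 | 1 | 1 | 1 | 1 | 1 | 1 | 1 | 1 | 1
  row 2: 0 | 0 | 0 | 1 | 1 | 1 | 1 | 2 | 2 | 2 | 2 | 2
  row 3: 0 | 0 | 1 | 2 | 2 | 2 | 2 | 3 | 3 | 3 | 3 | 3
  row 4: 0 | 0 | 1 | 2 | 2 | 2 | 2 | 3 | 3 | 4 | 4 | 4
  row 5: 0 | 0 | 1 | 2 | 2 | 2 | 2 | 3 | 4 | 5 | 5 | 5
  row 6: 0 | 0 | 1 | 2 | 2 | 2 | 2 | 3 | 4 | 5 | 5 | 6
  row 7: 0 | 0 | 1 | 2 | 2 | 3 | 3 | 4 | 5 | 6 | 6 | 7
  row 8: 0 | 0 | 1 | 2 | 2 | 3 | 4 | 5 | 6 | 7 | 7 | 8
  row 9: 1 | 1 | 2 | 3 | 3 | 4 | 5 | 6 | 7 | 8 | 8 | 9
  row 10: 1 | 1 | 2 | 3 | 3 | 4 | 5 | 6 | 7 | 8 | 9 | 10
  row 11: 1 | 2 | 3 | 4 | 4 | 5 | 6 | 7 | 8 | 9 | 10 | 11
  row 12: 1 | 2 | 3 | 4 | 5 | 6 | 7 | 8 | 9 | 10 | 11 | 12

second differences of R give the permutation w = (4, 8, 3, 10, 9, 12, 6, 7, 1, 11, 2, 5).

|D(w)|=36, |Ess(w)|=9:

[(2, 3, 0), (2, 7, 1), (4, 9, 3), (6, 7, 2), (6, 11, 5), (8, 2, 0), (8, 5, 2), (10, 2, 1), (10, 5, 3)]


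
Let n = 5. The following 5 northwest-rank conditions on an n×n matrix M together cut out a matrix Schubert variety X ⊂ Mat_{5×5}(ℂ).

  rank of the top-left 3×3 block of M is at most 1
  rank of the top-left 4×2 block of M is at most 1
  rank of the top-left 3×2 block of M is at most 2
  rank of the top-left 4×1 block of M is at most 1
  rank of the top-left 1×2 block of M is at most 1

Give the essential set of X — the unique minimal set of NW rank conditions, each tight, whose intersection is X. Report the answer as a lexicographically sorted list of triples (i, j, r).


The tightest implied rank at each (i,j), from the 5 conditions:

  R[1]: 1, 1, 1, 1, 1
  R[2]: 1, 1, 1, 2, 2
  R[3]: 1, 1, 1, 2, 3
  R[4]: 1, 1, 2, 3, 4
  R[5]: 1, 2, 3, 4, 5

second differences of R give the permutation w = (1, 4, 5, 3, 2).

Fulton essential set (2 of the 5 Rothe cells):

[(3, 3, 1), (4, 2, 1)]


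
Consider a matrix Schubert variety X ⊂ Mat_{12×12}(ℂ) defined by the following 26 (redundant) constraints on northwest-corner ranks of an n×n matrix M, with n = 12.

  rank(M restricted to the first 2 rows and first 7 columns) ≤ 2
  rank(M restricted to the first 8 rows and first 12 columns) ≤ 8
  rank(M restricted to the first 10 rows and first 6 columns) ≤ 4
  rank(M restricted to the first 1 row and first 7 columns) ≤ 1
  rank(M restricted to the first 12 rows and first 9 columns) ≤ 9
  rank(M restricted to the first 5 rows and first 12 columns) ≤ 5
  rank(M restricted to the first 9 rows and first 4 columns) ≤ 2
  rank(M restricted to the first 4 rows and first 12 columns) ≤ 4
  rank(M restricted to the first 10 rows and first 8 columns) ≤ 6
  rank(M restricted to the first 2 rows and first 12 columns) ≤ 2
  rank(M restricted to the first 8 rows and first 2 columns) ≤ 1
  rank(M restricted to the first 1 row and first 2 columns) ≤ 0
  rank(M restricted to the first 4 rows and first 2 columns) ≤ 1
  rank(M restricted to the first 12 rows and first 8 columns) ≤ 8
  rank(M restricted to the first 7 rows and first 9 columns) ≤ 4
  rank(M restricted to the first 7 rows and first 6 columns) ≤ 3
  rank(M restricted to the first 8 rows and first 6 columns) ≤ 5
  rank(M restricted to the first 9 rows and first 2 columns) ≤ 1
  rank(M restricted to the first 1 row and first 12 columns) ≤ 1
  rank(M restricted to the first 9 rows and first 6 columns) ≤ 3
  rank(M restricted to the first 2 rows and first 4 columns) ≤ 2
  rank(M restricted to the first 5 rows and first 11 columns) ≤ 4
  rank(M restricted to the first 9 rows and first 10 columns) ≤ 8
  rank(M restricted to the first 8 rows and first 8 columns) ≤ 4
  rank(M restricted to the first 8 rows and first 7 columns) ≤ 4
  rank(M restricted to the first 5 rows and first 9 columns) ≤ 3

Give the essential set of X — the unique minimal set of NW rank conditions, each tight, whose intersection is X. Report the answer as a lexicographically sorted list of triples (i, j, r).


Computing R[i][j] = min implied NW-rank bound (n=12, 26 conditions):

  row 1: 0 0 1 1 1 1 1 1 1 1 1 1
  row 2: 1 1 2 2 2 2 2 2 2 2 2 2
  row 3: 1 1 2 2 3 3 3 3 3 3 3 3
  row 4: 1 1 2 2 3 3 3 3 3 4 4 4
  row 5: 1 1 2 2 3 3 3 3 3 4 4 5
  row 6: 1 1 2 2 3 3 4 4 4 5 5 6
  row 7: 1 1 2 2 3 3 4 4 4 5 6 7
  row 8: 1 1 2 2 3 3 4 4 5 6 7 8
  row 9: 1 1 2 2 3 3 4 5 6 7 8 9
  row 10: 1 2 3 3 4 4 5 6 7 8 9 10
  row 11: 1 2 3 4 5 5 6 7 8 9 10 11
  row 12: 1 2 3 4 5 6 7 8 9 10 11 12

so w = (3, 1, 5, 10, 12, 7, 11, 9, 8, 2, 4, 6).

|D(w)|=32, |Ess(w)|=8:

[(1, 2, 0), (5, 9, 3), (5, 11, 4), (7, 9, 4), (8, 8, 4), (9, 2, 1), (9, 4, 2), (9, 6, 3)]


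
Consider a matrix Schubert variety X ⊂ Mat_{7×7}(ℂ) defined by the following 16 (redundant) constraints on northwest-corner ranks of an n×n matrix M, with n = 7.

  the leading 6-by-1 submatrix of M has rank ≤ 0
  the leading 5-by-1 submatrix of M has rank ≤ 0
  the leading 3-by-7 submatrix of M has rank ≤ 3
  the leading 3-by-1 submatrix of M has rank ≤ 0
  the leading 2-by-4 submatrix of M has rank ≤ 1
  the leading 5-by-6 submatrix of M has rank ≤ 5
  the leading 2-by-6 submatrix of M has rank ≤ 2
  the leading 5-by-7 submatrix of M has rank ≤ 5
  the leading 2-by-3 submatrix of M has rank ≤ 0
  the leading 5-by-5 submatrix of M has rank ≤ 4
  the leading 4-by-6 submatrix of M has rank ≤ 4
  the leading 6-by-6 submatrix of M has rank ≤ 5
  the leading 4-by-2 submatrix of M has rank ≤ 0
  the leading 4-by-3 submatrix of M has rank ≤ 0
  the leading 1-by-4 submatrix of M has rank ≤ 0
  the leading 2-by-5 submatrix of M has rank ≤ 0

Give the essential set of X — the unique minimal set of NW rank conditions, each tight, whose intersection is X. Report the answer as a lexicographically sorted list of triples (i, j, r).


The tightest implied rank at each (i,j), from the 16 conditions:

  row 1: 0, 0, 0, 0, 0, 1, 1
  row 2: 0, 0, 0, 0, 0, 1, 2
  row 3: 0, 0, 0, 1, 1, 2, 3
  row 4: 0, 0, 0, 1, 2, 3, 4
  row 5: 0, 1, 1, 2, 3, 4, 5
  row 6: 0, 1, 2, 3, 4, 5, 6
  row 7: 1, 2, 3, 4, 5, 6, 7

hence w(1..7) = (6, 7, 4, 5, 2, 3, 1).

Rothe diagram D(w) (18 cells), 3 SE-corners (essential conditions):

[(2, 5, 0), (4, 3, 0), (6, 1, 0)]


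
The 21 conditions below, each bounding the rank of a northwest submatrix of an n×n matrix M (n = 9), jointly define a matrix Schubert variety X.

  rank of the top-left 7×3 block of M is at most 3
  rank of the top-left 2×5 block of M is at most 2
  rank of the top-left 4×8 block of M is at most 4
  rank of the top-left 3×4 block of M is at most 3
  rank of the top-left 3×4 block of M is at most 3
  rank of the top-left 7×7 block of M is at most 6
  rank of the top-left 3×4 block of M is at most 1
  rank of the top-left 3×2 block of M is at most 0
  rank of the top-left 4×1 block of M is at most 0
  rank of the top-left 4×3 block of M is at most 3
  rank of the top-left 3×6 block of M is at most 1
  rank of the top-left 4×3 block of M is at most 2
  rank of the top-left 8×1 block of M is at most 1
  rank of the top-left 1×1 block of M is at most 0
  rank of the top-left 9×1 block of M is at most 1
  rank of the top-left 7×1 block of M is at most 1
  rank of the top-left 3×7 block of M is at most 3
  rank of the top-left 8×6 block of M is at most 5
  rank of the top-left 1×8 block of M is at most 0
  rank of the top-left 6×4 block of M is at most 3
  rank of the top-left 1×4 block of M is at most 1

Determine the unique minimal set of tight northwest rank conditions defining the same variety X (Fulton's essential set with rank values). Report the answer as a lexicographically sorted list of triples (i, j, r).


Propagating the 21 rank bounds to every northwest block:

  i=1: 0, 0, 0, 0, 0, 0, 0, 0, 1
  i=2: 0, 0, 1, 1, 1, 1, 1, 1, 2
  i=3: 0, 0, 1, 1, 1, 1, 2, 2, 3
  i=4: 0, 1, 2, 2, 2, 2, 3, 3, 4
  i=5: 1, 2, 3, 3, 3, 3, 4, 4, 5
  i=6: 1, 2, 3, 3, 4, 4, 5, 5, 6
  i=7: 1, 2, 3, 4, 5, 5, 6, 6, 7
  i=8: 1, 2, 3, 4, 5, 5, 6, 7, 8
  i=9: 1, 2, 3, 4, 5, 6, 7, 8, 9

giving w = (9, 3, 7, 2, 1, 5, 4, 8, 6) via Δ²R.

|D(w)|=18, |Ess(w)|=6:

[(1, 8, 0), (3, 2, 0), (3, 6, 1), (4, 1, 0), (6, 4, 3), (8, 6, 5)]


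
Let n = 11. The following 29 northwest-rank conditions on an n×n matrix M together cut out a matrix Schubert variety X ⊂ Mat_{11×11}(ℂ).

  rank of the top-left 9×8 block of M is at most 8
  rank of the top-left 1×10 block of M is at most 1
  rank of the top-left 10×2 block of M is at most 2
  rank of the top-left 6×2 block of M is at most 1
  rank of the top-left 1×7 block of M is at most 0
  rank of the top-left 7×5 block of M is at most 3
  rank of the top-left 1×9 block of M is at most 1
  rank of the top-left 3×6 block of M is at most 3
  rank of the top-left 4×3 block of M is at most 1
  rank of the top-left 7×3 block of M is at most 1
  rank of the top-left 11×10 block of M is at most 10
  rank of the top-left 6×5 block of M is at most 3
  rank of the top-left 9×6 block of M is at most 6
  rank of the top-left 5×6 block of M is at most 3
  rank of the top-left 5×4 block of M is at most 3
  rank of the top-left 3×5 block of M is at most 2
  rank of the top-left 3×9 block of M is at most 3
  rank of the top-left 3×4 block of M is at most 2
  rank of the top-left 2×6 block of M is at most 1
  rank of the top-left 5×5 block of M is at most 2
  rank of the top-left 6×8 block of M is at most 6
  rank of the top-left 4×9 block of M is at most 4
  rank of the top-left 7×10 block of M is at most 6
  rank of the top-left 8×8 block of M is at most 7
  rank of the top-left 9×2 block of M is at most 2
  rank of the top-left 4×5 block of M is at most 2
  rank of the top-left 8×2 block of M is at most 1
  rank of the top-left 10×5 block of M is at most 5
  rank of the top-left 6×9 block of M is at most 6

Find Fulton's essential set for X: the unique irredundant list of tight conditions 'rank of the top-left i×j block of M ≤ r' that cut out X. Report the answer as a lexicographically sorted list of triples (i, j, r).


Propagating the 29 rank bounds to every northwest block:

  0 0 0 0 0 0 0 1 1 1 1
  1 1 1 1 1 1 1 2 2 2 2
  1 1 1 2 2 2 2 3 3 3 3
  1 1 1 2 2 3 3 4 4 4 4
  1 1 1 2 2 3 4 5 5 5 5
  1 1 1 2 3 4 5 6 6 6 6
  1 1 1 2 3 4 5 6 6 6 7
  1 1 2 3 4 5 6 7 7 7 8
  1 2 3 4 5 6 7 8 8 8 9
  1 2 3 4 5 6 7 8 9 9 10
  1 2 3 4 5 6 7 8 9 10 11

giving w = (8, 1, 4, 6, 7, 5, 11, 3, 2, 9, 10) via Δ²R.

5 SE-corners of the 22-cell Rothe diagram give Ess(w):

[(1, 7, 0), (5, 5, 2), (7, 3, 1), (7, 10, 6), (8, 2, 1)]


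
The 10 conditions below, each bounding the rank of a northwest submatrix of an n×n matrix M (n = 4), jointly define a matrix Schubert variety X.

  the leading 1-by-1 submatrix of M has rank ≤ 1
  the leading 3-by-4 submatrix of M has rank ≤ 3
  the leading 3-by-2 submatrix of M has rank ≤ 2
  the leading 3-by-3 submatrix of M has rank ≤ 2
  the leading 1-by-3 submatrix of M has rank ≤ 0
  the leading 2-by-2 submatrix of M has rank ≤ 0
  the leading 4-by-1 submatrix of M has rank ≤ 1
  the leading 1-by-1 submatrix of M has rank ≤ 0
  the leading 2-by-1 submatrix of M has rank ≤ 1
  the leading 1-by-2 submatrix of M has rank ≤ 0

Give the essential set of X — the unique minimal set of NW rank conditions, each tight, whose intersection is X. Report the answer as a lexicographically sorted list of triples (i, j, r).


Propagating the 10 rank bounds to every northwest block:

  R[1]: 0 0 0 1
  R[2]: 0 0 1 2
  R[3]: 1 1 2 3
  R[4]: 1 2 3 4

the unique w with this rank table is (4, 3, 1, 2).

ℓ(w)=5; the 2 essential cells (i,j,r):

[(1, 3, 0), (2, 2, 0)]
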